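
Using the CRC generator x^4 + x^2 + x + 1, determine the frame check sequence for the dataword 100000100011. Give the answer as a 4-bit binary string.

1111

Append 4 zeros: 1000001000110000. Divide by 10111 (XOR where the leading bit is 1):
  pos 0: 10000 XOR 10111 = 00111
  pos 2: 11101 XOR 10111 = 01010
  pos 3: 10100 XOR 10111 = 00011
  pos 6: 11001 XOR 10111 = 01110
  pos 7: 11101 XOR 10111 = 01010
  pos 8: 10100 XOR 10111 = 00011
  pos 11: 11000 XOR 10111 = 01111
Remainder (last 4 bits) = 1111. This is the CRC / FCS.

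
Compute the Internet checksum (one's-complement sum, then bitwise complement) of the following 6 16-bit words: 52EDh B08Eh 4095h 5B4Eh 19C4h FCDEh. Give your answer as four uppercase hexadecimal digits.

49FD

One's-complement addition (fold any carry out of bit 15 back into bit 0):
  0x52ED + 0xB08E = 0x1037B → wrap carry → 0x037C
  0x037C + 0x4095 = 0x04411
  0x4411 + 0x5B4E = 0x09F5F
  0x9F5F + 0x19C4 = 0x0B923
  0xB923 + 0xFCDE = 0x1B601 → wrap carry → 0xB602
One's-complement sum = 0xB602.
Checksum = ~0xB602 & 0xFFFF = 0x49FD.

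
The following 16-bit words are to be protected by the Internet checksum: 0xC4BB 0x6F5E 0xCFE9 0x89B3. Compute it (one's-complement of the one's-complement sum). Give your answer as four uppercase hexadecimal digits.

One's-complement addition (fold any carry out of bit 15 back into bit 0):
  0xC4BB + 0x6F5E = 0x13419 → wrap carry → 0x341A
  0x341A + 0xCFE9 = 0x10403 → wrap carry → 0x0404
  0x0404 + 0x89B3 = 0x08DB7
One's-complement sum = 0x8DB7.
Checksum = ~0x8DB7 & 0xFFFF = 0x7248.

7248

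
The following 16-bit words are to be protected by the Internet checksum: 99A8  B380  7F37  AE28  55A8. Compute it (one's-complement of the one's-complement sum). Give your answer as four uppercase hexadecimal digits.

2FCE

One's-complement addition (fold any carry out of bit 15 back into bit 0):
  0x99A8 + 0xB380 = 0x14D28 → wrap carry → 0x4D29
  0x4D29 + 0x7F37 = 0x0CC60
  0xCC60 + 0xAE28 = 0x17A88 → wrap carry → 0x7A89
  0x7A89 + 0x55A8 = 0x0D031
One's-complement sum = 0xD031.
Checksum = ~0xD031 & 0xFFFF = 0x2FCE.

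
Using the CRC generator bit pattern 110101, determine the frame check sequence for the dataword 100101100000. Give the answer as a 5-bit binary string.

Append 5 zeros: 10010110000000000. Divide by 110101 (XOR where the leading bit is 1):
  pos 0: 100101 XOR 110101 = 010000
  pos 1: 100001 XOR 110101 = 010100
  pos 2: 101000 XOR 110101 = 011101
  pos 3: 111010 XOR 110101 = 001111
  pos 5: 111100 XOR 110101 = 001001
  pos 7: 100100 XOR 110101 = 010001
  pos 8: 100010 XOR 110101 = 010111
  pos 9: 101110 XOR 110101 = 011011
  pos 10: 110110 XOR 110101 = 000011
Remainder (last 5 bits) = 00110. This is the CRC / FCS.

00110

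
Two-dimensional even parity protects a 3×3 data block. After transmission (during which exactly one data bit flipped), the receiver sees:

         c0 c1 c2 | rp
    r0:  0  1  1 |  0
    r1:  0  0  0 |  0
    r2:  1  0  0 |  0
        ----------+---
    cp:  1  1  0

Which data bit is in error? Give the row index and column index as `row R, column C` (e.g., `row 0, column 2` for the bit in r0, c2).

Recompute each row's even parity and compare to rp:
  r0: data parity 0, sent rp 0 → ok
  r1: data parity 0, sent rp 0 → ok
  r2: data parity 1, sent rp 0 → mismatch
Recompute each column's even parity and compare to cp:
  c0: data parity 1, sent cp 1 → ok
  c1: data parity 1, sent cp 1 → ok
  c2: data parity 1, sent cp 0 → mismatch
Exactly one row (r2) and one column (c2) fail → the flipped bit is at their intersection.

row 2, column 2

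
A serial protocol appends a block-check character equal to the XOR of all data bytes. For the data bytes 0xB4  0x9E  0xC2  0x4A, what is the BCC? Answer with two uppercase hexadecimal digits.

XOR the bytes together:
  start with 0xB4
  0xB4 ⊕ 0x9E = 0x2A
  0x2A ⊕ 0xC2 = 0xE8
  0xE8 ⊕ 0x4A = 0xA2

A2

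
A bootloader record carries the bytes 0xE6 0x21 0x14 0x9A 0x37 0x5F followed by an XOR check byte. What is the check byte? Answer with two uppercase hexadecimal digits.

XOR the bytes together:
  start with 0xE6
  0xE6 ⊕ 0x21 = 0xC7
  0xC7 ⊕ 0x14 = 0xD3
  0xD3 ⊕ 0x9A = 0x49
  0x49 ⊕ 0x37 = 0x7E
  0x7E ⊕ 0x5F = 0x21

21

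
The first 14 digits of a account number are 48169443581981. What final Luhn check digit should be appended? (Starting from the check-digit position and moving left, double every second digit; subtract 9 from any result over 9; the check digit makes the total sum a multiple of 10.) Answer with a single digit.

6

Partial digits right→left: 1 8 9 1 8 5 3 4 4 9 6 1 8 4
Double every second digit counting from the check-digit position (so the 1st, 3rd, 5th, ... of the partial from the right).
  doubled (with −9 where >9): 2 9 7 6 8 3 7 → sum 42
  kept as-is: 8 1 5 4 9 1 4 → sum 32
Total = 42 + 32 = 74.
Check digit = (10 − (74 mod 10)) mod 10 = 6.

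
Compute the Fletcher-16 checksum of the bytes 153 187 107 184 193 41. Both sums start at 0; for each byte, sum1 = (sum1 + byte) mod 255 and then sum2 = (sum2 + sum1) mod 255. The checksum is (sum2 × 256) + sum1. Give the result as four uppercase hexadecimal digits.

Running sums (mod 255):
  after byte 0 (153): sum1=153, sum2=153
  after byte 1 (187): sum1=85, sum2=238
  after byte 2 (107): sum1=192, sum2=175
  after byte 3 (184): sum1=121, sum2=41
  after byte 4 (193): sum1=59, sum2=100
  after byte 5 (41): sum1=100, sum2=200
Checksum = sum2·256 + sum1 = 200·256 + 100 = 51300 = 0xC864.

C864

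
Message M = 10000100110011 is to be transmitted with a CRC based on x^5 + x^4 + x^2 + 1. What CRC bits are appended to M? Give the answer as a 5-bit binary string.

10001

Append 5 zeros: 1000010011001100000. Divide by 110101 (XOR where the leading bit is 1):
  pos 0: 100001 XOR 110101 = 010100
  pos 1: 101000 XOR 110101 = 011101
  pos 2: 111010 XOR 110101 = 001111
  pos 4: 111111 XOR 110101 = 001010
  pos 6: 101000 XOR 110101 = 011101
  pos 7: 111011 XOR 110101 = 001110
  pos 9: 111010 XOR 110101 = 001111
  pos 11: 111100 XOR 110101 = 001001
  pos 13: 100100 XOR 110101 = 010001
Remainder (last 5 bits) = 10001. This is the CRC / FCS.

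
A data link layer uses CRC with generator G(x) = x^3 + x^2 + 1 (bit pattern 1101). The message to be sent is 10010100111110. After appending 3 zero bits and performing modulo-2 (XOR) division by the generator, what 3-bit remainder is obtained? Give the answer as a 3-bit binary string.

100

Append 3 zeros: 10010100111110000. Divide by 1101 (XOR where the leading bit is 1):
  pos 0: 1001 XOR 1101 = 0100
  pos 1: 1000 XOR 1101 = 0101
  pos 2: 1011 XOR 1101 = 0110
  pos 3: 1100 XOR 1101 = 0001
  pos 6: 1011 XOR 1101 = 0110
  pos 7: 1101 XOR 1101 = 0000
  pos 11: 1100 XOR 1101 = 0001
Remainder (last 3 bits) = 100. This is the CRC / FCS.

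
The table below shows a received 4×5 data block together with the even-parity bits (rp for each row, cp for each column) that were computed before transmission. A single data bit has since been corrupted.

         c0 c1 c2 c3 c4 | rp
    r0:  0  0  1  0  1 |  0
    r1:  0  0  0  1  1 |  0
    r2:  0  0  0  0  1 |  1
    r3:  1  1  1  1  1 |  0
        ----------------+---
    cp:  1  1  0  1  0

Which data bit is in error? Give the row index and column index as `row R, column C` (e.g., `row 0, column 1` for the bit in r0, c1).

row 3, column 3

Recompute each row's even parity and compare to rp:
  r0: data parity 0, sent rp 0 → ok
  r1: data parity 0, sent rp 0 → ok
  r2: data parity 1, sent rp 1 → ok
  r3: data parity 1, sent rp 0 → mismatch
Recompute each column's even parity and compare to cp:
  c0: data parity 1, sent cp 1 → ok
  c1: data parity 1, sent cp 1 → ok
  c2: data parity 0, sent cp 0 → ok
  c3: data parity 0, sent cp 1 → mismatch
  c4: data parity 0, sent cp 0 → ok
Exactly one row (r3) and one column (c3) fail → the flipped bit is at their intersection.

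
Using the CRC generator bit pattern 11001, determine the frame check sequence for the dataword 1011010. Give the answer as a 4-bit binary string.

1000

Append 4 zeros: 10110100000. Divide by 11001 (XOR where the leading bit is 1):
  pos 0: 10110 XOR 11001 = 01111
  pos 1: 11111 XOR 11001 = 00110
  pos 3: 11000 XOR 11001 = 00001
Remainder (last 4 bits) = 1000. This is the CRC / FCS.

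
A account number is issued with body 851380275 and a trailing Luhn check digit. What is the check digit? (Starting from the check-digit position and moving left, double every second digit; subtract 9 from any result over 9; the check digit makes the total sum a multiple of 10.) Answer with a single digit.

4

Partial digits right→left: 5 7 2 0 8 3 1 5 8
Double every second digit counting from the check-digit position (so the 1st, 3rd, 5th, ... of the partial from the right).
  doubled (with −9 where >9): 1 4 7 2 7 → sum 21
  kept as-is: 7 0 3 5 → sum 15
Total = 21 + 15 = 36.
Check digit = (10 − (36 mod 10)) mod 10 = 4.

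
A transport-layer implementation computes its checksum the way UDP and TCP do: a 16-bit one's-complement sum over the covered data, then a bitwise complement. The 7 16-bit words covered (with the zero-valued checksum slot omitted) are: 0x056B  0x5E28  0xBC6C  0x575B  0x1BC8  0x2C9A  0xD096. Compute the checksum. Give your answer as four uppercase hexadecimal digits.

One's-complement addition (fold any carry out of bit 15 back into bit 0):
  0x056B + 0x5E28 = 0x06393
  0x6393 + 0xBC6C = 0x11FFF → wrap carry → 0x2000
  0x2000 + 0x575B = 0x0775B
  0x775B + 0x1BC8 = 0x09323
  0x9323 + 0x2C9A = 0x0BFBD
  0xBFBD + 0xD096 = 0x19053 → wrap carry → 0x9054
One's-complement sum = 0x9054.
Checksum = ~0x9054 & 0xFFFF = 0x6FAB.

6FAB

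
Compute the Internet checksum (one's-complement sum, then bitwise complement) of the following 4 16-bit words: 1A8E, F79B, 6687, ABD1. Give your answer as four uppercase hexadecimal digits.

DB7C

One's-complement addition (fold any carry out of bit 15 back into bit 0):
  0x1A8E + 0xF79B = 0x11229 → wrap carry → 0x122A
  0x122A + 0x6687 = 0x078B1
  0x78B1 + 0xABD1 = 0x12482 → wrap carry → 0x2483
One's-complement sum = 0x2483.
Checksum = ~0x2483 & 0xFFFF = 0xDB7C.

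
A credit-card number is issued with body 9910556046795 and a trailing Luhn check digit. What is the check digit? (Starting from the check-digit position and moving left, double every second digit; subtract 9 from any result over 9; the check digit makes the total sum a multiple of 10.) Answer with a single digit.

Partial digits right→left: 5 9 7 6 4 0 6 5 5 0 1 9 9
Double every second digit counting from the check-digit position (so the 1st, 3rd, 5th, ... of the partial from the right).
  doubled (with −9 where >9): 1 5 8 3 1 2 9 → sum 29
  kept as-is: 9 6 0 5 0 9 → sum 29
Total = 29 + 29 = 58.
Check digit = (10 − (58 mod 10)) mod 10 = 2.

2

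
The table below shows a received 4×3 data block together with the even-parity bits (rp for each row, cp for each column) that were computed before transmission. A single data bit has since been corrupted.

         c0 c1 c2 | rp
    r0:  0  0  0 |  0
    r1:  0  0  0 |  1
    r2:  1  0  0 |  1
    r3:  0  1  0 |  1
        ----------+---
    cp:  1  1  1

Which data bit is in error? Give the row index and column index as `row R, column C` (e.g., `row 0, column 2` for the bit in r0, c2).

Recompute each row's even parity and compare to rp:
  r0: data parity 0, sent rp 0 → ok
  r1: data parity 0, sent rp 1 → mismatch
  r2: data parity 1, sent rp 1 → ok
  r3: data parity 1, sent rp 1 → ok
Recompute each column's even parity and compare to cp:
  c0: data parity 1, sent cp 1 → ok
  c1: data parity 1, sent cp 1 → ok
  c2: data parity 0, sent cp 1 → mismatch
Exactly one row (r1) and one column (c2) fail → the flipped bit is at their intersection.

row 1, column 2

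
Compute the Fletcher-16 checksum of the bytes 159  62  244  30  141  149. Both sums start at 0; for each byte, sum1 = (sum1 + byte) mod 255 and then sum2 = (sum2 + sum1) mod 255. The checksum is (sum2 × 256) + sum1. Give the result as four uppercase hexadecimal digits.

D314

Running sums (mod 255):
  after byte 0 (159): sum1=159, sum2=159
  after byte 1 (62): sum1=221, sum2=125
  after byte 2 (244): sum1=210, sum2=80
  after byte 3 (30): sum1=240, sum2=65
  after byte 4 (141): sum1=126, sum2=191
  after byte 5 (149): sum1=20, sum2=211
Checksum = sum2·256 + sum1 = 211·256 + 20 = 54036 = 0xD314.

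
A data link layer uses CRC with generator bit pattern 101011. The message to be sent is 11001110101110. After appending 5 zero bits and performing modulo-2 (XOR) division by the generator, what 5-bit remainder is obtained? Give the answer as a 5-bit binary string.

10000

Append 5 zeros: 1100111010111000000. Divide by 101011 (XOR where the leading bit is 1):
  pos 0: 110011 XOR 101011 = 011000
  pos 1: 110001 XOR 101011 = 011010
  pos 2: 110100 XOR 101011 = 011111
  pos 3: 111111 XOR 101011 = 010100
  pos 4: 101000 XOR 101011 = 000011
  pos 8: 111110 XOR 101011 = 010101
  pos 9: 101010 XOR 101011 = 000001
Remainder (last 5 bits) = 10000. This is the CRC / FCS.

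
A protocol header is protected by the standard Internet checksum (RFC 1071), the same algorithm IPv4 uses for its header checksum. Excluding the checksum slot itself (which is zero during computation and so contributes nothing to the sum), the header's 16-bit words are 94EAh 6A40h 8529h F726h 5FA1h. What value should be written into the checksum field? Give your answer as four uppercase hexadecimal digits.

One's-complement addition (fold any carry out of bit 15 back into bit 0):
  0x94EA + 0x6A40 = 0x0FF2A
  0xFF2A + 0x8529 = 0x18453 → wrap carry → 0x8454
  0x8454 + 0xF726 = 0x17B7A → wrap carry → 0x7B7B
  0x7B7B + 0x5FA1 = 0x0DB1C
One's-complement sum = 0xDB1C.
Checksum = ~0xDB1C & 0xFFFF = 0x24E3.

24E3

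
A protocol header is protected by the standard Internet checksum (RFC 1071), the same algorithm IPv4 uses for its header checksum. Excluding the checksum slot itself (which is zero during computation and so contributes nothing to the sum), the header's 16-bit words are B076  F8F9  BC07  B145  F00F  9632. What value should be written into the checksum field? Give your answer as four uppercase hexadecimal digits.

One's-complement addition (fold any carry out of bit 15 back into bit 0):
  0xB076 + 0xF8F9 = 0x1A96F → wrap carry → 0xA970
  0xA970 + 0xBC07 = 0x16577 → wrap carry → 0x6578
  0x6578 + 0xB145 = 0x116BD → wrap carry → 0x16BE
  0x16BE + 0xF00F = 0x106CD → wrap carry → 0x06CE
  0x06CE + 0x9632 = 0x09D00
One's-complement sum = 0x9D00.
Checksum = ~0x9D00 & 0xFFFF = 0x62FF.

62FF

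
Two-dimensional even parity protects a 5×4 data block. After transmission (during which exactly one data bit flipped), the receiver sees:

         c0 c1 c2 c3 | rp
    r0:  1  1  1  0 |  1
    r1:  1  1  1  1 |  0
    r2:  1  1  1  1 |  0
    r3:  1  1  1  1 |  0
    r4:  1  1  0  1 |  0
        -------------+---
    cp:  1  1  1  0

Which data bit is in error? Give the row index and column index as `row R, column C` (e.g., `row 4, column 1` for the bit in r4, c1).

row 4, column 2

Recompute each row's even parity and compare to rp:
  r0: data parity 1, sent rp 1 → ok
  r1: data parity 0, sent rp 0 → ok
  r2: data parity 0, sent rp 0 → ok
  r3: data parity 0, sent rp 0 → ok
  r4: data parity 1, sent rp 0 → mismatch
Recompute each column's even parity and compare to cp:
  c0: data parity 1, sent cp 1 → ok
  c1: data parity 1, sent cp 1 → ok
  c2: data parity 0, sent cp 1 → mismatch
  c3: data parity 0, sent cp 0 → ok
Exactly one row (r4) and one column (c2) fail → the flipped bit is at their intersection.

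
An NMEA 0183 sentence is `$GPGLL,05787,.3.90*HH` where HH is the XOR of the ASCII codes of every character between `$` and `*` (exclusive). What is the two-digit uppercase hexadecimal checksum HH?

57

XOR the ASCII codes of the payload characters:
  'G' = 0x47 → acc = 0x47
  'P' = 0x50 → acc = 0x17
  'G' = 0x47 → acc = 0x50
  'L' = 0x4C → acc = 0x1C
  'L' = 0x4C → acc = 0x50
  ',' = 0x2C → acc = 0x7C
  '0' = 0x30 → acc = 0x4C
  '5' = 0x35 → acc = 0x79
  '7' = 0x37 → acc = 0x4E
  '8' = 0x38 → acc = 0x76
  '7' = 0x37 → acc = 0x41
  ',' = 0x2C → acc = 0x6D
  '.' = 0x2E → acc = 0x43
  '3' = 0x33 → acc = 0x70
  '.' = 0x2E → acc = 0x5E
  '9' = 0x39 → acc = 0x67
  '0' = 0x30 → acc = 0x57
Checksum = 0x57.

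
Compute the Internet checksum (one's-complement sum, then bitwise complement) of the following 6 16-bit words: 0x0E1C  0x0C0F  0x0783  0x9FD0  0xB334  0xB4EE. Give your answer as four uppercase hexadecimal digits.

D65D

One's-complement addition (fold any carry out of bit 15 back into bit 0):
  0x0E1C + 0x0C0F = 0x01A2B
  0x1A2B + 0x0783 = 0x021AE
  0x21AE + 0x9FD0 = 0x0C17E
  0xC17E + 0xB334 = 0x174B2 → wrap carry → 0x74B3
  0x74B3 + 0xB4EE = 0x129A1 → wrap carry → 0x29A2
One's-complement sum = 0x29A2.
Checksum = ~0x29A2 & 0xFFFF = 0xD65D.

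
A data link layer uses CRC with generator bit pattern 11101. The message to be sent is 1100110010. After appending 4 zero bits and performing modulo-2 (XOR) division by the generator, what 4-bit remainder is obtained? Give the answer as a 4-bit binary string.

1000

Append 4 zeros: 11001100100000. Divide by 11101 (XOR where the leading bit is 1):
  pos 0: 11001 XOR 11101 = 00100
  pos 2: 10010 XOR 11101 = 01111
  pos 3: 11110 XOR 11101 = 00011
  pos 6: 11100 XOR 11101 = 00001
Remainder (last 4 bits) = 1000. This is the CRC / FCS.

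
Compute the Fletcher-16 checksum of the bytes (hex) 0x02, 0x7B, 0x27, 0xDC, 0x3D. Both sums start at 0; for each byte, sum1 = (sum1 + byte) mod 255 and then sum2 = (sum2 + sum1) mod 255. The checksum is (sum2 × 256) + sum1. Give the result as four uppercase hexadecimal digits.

Running sums (mod 255):
  after byte 0 (0x02): sum1=2, sum2=2
  after byte 1 (0x7B): sum1=125, sum2=127
  after byte 2 (0x27): sum1=164, sum2=36
  after byte 3 (0xDC): sum1=129, sum2=165
  after byte 4 (0x3D): sum1=190, sum2=100
Checksum = sum2·256 + sum1 = 100·256 + 190 = 25790 = 0x64BE.

64BE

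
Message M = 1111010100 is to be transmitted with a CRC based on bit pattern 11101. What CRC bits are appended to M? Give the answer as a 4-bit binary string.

Append 4 zeros: 11110101000000. Divide by 11101 (XOR where the leading bit is 1):
  pos 0: 11110 XOR 11101 = 00011
  pos 3: 11101 XOR 11101 = 00000
Remainder (last 4 bits) = 0000. This is the CRC / FCS.

0000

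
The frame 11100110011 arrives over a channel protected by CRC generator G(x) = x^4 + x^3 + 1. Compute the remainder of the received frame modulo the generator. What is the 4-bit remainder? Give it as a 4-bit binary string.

0000

Modulo-2 division of 11100110011 by 11001:
  pos 0: 11100 XOR 11001 = 00101
  pos 2: 10111 XOR 11001 = 01110
  pos 3: 11100 XOR 11001 = 00101
  pos 5: 10101 XOR 11001 = 01100
  pos 6: 11001 XOR 11001 = 00000
Remainder = 0000 (zero — the frame passes the CRC check).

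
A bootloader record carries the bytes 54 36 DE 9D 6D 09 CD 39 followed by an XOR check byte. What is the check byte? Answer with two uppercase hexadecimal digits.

XOR the bytes together:
  start with 0x54
  0x54 ⊕ 0x36 = 0x62
  0x62 ⊕ 0xDE = 0xBC
  0xBC ⊕ 0x9D = 0x21
  0x21 ⊕ 0x6D = 0x4C
  0x4C ⊕ 0x09 = 0x45
  0x45 ⊕ 0xCD = 0x88
  0x88 ⊕ 0x39 = 0xB1

B1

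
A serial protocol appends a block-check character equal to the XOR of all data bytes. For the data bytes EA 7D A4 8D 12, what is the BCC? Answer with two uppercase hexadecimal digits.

AC

XOR the bytes together:
  start with 0xEA
  0xEA ⊕ 0x7D = 0x97
  0x97 ⊕ 0xA4 = 0x33
  0x33 ⊕ 0x8D = 0xBE
  0xBE ⊕ 0x12 = 0xAC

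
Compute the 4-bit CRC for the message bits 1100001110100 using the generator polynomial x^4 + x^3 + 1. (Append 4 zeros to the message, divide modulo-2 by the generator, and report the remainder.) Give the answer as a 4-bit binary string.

1101

Append 4 zeros: 11000011101000000. Divide by 11001 (XOR where the leading bit is 1):
  pos 0: 11000 XOR 11001 = 00001
  pos 4: 10111 XOR 11001 = 01110
  pos 5: 11100 XOR 11001 = 00101
  pos 7: 10110 XOR 11001 = 01111
  pos 8: 11110 XOR 11001 = 00111
  pos 10: 11100 XOR 11001 = 00101
  pos 12: 10100 XOR 11001 = 01101
Remainder (last 4 bits) = 1101. This is the CRC / FCS.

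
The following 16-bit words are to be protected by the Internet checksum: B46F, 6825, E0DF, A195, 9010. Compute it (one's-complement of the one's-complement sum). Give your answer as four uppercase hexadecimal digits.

One's-complement addition (fold any carry out of bit 15 back into bit 0):
  0xB46F + 0x6825 = 0x11C94 → wrap carry → 0x1C95
  0x1C95 + 0xE0DF = 0x0FD74
  0xFD74 + 0xA195 = 0x19F09 → wrap carry → 0x9F0A
  0x9F0A + 0x9010 = 0x12F1A → wrap carry → 0x2F1B
One's-complement sum = 0x2F1B.
Checksum = ~0x2F1B & 0xFFFF = 0xD0E4.

D0E4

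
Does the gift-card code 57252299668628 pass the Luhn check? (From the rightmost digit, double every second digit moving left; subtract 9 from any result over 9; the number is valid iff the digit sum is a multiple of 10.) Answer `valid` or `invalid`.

invalid

From the right, keep odd positions and double even positions (subtract 9 from any doubled value over 9):
  doubled (positions 2,4,...): 4 7 3 9 4 4 1 → sum 32
  kept (positions 1,3,...): 8 6 6 9 2 5 7 → sum 43
Total = 75.
75 mod 10 = 5, so the number is invalid.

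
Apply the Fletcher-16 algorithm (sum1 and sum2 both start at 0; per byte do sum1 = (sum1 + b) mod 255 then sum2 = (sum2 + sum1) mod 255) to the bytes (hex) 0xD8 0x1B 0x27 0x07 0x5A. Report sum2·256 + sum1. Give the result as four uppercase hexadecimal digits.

867C

Running sums (mod 255):
  after byte 0 (0xD8): sum1=216, sum2=216
  after byte 1 (0x1B): sum1=243, sum2=204
  after byte 2 (0x27): sum1=27, sum2=231
  after byte 3 (0x07): sum1=34, sum2=10
  after byte 4 (0x5A): sum1=124, sum2=134
Checksum = sum2·256 + sum1 = 134·256 + 124 = 34428 = 0x867C.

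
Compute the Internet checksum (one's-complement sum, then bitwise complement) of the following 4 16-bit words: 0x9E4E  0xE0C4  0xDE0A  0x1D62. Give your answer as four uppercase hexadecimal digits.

One's-complement addition (fold any carry out of bit 15 back into bit 0):
  0x9E4E + 0xE0C4 = 0x17F12 → wrap carry → 0x7F13
  0x7F13 + 0xDE0A = 0x15D1D → wrap carry → 0x5D1E
  0x5D1E + 0x1D62 = 0x07A80
One's-complement sum = 0x7A80.
Checksum = ~0x7A80 & 0xFFFF = 0x857F.

857F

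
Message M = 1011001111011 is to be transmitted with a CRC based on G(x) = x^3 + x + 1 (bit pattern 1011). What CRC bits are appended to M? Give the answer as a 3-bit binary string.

Append 3 zeros: 1011001111011000. Divide by 1011 (XOR where the leading bit is 1):
  pos 0: 1011 XOR 1011 = 0000
  pos 6: 1111 XOR 1011 = 0100
  pos 7: 1000 XOR 1011 = 0011
  pos 9: 1111 XOR 1011 = 0100
  pos 10: 1000 XOR 1011 = 0011
  pos 12: 1100 XOR 1011 = 0111
Remainder (last 3 bits) = 111. This is the CRC / FCS.

111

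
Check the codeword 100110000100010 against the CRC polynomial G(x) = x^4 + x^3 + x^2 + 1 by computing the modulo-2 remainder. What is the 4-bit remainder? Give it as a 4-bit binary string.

0001

Modulo-2 division of 100110000100010 by 11101:
  pos 0: 10011 XOR 11101 = 01110
  pos 1: 11100 XOR 11101 = 00001
  pos 5: 10001 XOR 11101 = 01100
  pos 6: 11000 XOR 11101 = 00101
  pos 8: 10100 XOR 11101 = 01001
  pos 9: 10011 XOR 11101 = 01110
  pos 10: 11100 XOR 11101 = 00001
Remainder = 0001 (nonzero — an error is detected).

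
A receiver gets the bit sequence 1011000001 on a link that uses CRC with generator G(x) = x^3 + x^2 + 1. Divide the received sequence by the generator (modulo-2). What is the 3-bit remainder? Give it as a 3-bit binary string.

010

Modulo-2 division of 1011000001 by 1101:
  pos 0: 1011 XOR 1101 = 0110
  pos 1: 1100 XOR 1101 = 0001
  pos 4: 1000 XOR 1101 = 0101
  pos 5: 1010 XOR 1101 = 0111
  pos 6: 1111 XOR 1101 = 0010
Remainder = 010 (nonzero — an error is detected).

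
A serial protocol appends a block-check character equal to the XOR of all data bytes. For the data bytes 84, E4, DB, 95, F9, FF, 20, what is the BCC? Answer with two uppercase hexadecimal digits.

XOR the bytes together:
  start with 0x84
  0x84 ⊕ 0xE4 = 0x60
  0x60 ⊕ 0xDB = 0xBB
  0xBB ⊕ 0x95 = 0x2E
  0x2E ⊕ 0xF9 = 0xD7
  0xD7 ⊕ 0xFF = 0x28
  0x28 ⊕ 0x20 = 0x08

08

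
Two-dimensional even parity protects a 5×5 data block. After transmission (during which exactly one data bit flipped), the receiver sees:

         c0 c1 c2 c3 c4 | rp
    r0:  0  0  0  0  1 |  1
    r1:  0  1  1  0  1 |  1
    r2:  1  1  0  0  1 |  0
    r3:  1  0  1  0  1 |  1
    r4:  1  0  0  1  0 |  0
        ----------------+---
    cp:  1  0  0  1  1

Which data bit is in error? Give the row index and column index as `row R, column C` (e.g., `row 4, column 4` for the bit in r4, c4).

Recompute each row's even parity and compare to rp:
  r0: data parity 1, sent rp 1 → ok
  r1: data parity 1, sent rp 1 → ok
  r2: data parity 1, sent rp 0 → mismatch
  r3: data parity 1, sent rp 1 → ok
  r4: data parity 0, sent rp 0 → ok
Recompute each column's even parity and compare to cp:
  c0: data parity 1, sent cp 1 → ok
  c1: data parity 0, sent cp 0 → ok
  c2: data parity 0, sent cp 0 → ok
  c3: data parity 1, sent cp 1 → ok
  c4: data parity 0, sent cp 1 → mismatch
Exactly one row (r2) and one column (c4) fail → the flipped bit is at their intersection.

row 2, column 4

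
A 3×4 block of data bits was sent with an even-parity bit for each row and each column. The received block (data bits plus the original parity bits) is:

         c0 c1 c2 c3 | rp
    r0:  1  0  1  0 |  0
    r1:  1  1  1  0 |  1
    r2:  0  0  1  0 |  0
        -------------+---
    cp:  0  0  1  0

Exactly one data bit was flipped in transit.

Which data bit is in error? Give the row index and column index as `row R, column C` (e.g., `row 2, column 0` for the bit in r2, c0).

row 2, column 1

Recompute each row's even parity and compare to rp:
  r0: data parity 0, sent rp 0 → ok
  r1: data parity 1, sent rp 1 → ok
  r2: data parity 1, sent rp 0 → mismatch
Recompute each column's even parity and compare to cp:
  c0: data parity 0, sent cp 0 → ok
  c1: data parity 1, sent cp 0 → mismatch
  c2: data parity 1, sent cp 1 → ok
  c3: data parity 0, sent cp 0 → ok
Exactly one row (r2) and one column (c1) fail → the flipped bit is at their intersection.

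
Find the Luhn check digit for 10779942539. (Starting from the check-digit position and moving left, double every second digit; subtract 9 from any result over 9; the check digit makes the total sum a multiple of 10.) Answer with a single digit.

5

Partial digits right→left: 9 3 5 2 4 9 9 7 7 0 1
Double every second digit counting from the check-digit position (so the 1st, 3rd, 5th, ... of the partial from the right).
  doubled (with −9 where >9): 9 1 8 9 5 2 → sum 34
  kept as-is: 3 2 9 7 0 → sum 21
Total = 34 + 21 = 55.
Check digit = (10 − (55 mod 10)) mod 10 = 5.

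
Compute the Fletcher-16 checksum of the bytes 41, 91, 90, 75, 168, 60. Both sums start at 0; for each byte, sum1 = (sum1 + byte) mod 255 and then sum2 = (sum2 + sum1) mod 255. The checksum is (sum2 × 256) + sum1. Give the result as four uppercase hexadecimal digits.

Running sums (mod 255):
  after byte 0 (41): sum1=41, sum2=41
  after byte 1 (91): sum1=132, sum2=173
  after byte 2 (90): sum1=222, sum2=140
  after byte 3 (75): sum1=42, sum2=182
  after byte 4 (168): sum1=210, sum2=137
  after byte 5 (60): sum1=15, sum2=152
Checksum = sum2·256 + sum1 = 152·256 + 15 = 38927 = 0x980F.

980F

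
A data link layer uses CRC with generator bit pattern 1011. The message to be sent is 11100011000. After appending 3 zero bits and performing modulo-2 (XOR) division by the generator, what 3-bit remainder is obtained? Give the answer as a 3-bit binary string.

000

Append 3 zeros: 11100011000000. Divide by 1011 (XOR where the leading bit is 1):
  pos 0: 1110 XOR 1011 = 0101
  pos 1: 1010 XOR 1011 = 0001
  pos 4: 1011 XOR 1011 = 0000
Remainder (last 3 bits) = 000. This is the CRC / FCS.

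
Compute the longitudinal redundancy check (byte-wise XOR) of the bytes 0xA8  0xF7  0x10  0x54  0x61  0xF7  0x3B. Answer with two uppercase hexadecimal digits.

XOR the bytes together:
  start with 0xA8
  0xA8 ⊕ 0xF7 = 0x5F
  0x5F ⊕ 0x10 = 0x4F
  0x4F ⊕ 0x54 = 0x1B
  0x1B ⊕ 0x61 = 0x7A
  0x7A ⊕ 0xF7 = 0x8D
  0x8D ⊕ 0x3B = 0xB6

B6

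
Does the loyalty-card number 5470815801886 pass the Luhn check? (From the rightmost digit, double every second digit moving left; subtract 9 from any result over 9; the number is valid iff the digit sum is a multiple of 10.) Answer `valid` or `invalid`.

invalid

From the right, keep odd positions and double even positions (subtract 9 from any doubled value over 9):
  doubled (positions 2,4,...): 7 2 7 2 0 8 → sum 26
  kept (positions 1,3,...): 6 8 0 5 8 7 5 → sum 39
Total = 65.
65 mod 10 = 5, so the number is invalid.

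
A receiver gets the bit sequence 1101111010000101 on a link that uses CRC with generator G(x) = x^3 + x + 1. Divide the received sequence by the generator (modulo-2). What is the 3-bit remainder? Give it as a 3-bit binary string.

001

Modulo-2 division of 1101111010000101 by 1011:
  pos 0: 1101 XOR 1011 = 0110
  pos 1: 1101 XOR 1011 = 0110
  pos 2: 1101 XOR 1011 = 0110
  pos 3: 1101 XOR 1011 = 0110
  pos 4: 1100 XOR 1011 = 0111
  pos 5: 1111 XOR 1011 = 0100
  pos 6: 1000 XOR 1011 = 0011
  pos 8: 1100 XOR 1011 = 0111
  pos 9: 1110 XOR 1011 = 0101
  pos 10: 1011 XOR 1011 = 0000
Remainder = 001 (nonzero — an error is detected).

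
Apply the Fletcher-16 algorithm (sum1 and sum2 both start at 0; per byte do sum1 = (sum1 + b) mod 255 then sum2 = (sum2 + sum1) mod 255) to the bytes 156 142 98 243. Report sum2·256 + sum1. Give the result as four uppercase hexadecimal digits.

Running sums (mod 255):
  after byte 0 (156): sum1=156, sum2=156
  after byte 1 (142): sum1=43, sum2=199
  after byte 2 (98): sum1=141, sum2=85
  after byte 3 (243): sum1=129, sum2=214
Checksum = sum2·256 + sum1 = 214·256 + 129 = 54913 = 0xD681.

D681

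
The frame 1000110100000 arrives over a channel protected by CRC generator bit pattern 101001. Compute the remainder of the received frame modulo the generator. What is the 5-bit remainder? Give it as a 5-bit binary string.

00000

Modulo-2 division of 1000110100000 by 101001:
  pos 0: 100011 XOR 101001 = 001010
  pos 2: 101001 XOR 101001 = 000000
Remainder = 00000 (zero — the frame passes the CRC check).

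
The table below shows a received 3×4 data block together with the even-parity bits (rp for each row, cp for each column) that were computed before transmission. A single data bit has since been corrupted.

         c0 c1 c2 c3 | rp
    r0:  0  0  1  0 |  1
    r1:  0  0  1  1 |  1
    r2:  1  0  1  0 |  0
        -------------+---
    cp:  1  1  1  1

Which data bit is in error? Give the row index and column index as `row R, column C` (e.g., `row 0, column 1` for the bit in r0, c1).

Recompute each row's even parity and compare to rp:
  r0: data parity 1, sent rp 1 → ok
  r1: data parity 0, sent rp 1 → mismatch
  r2: data parity 0, sent rp 0 → ok
Recompute each column's even parity and compare to cp:
  c0: data parity 1, sent cp 1 → ok
  c1: data parity 0, sent cp 1 → mismatch
  c2: data parity 1, sent cp 1 → ok
  c3: data parity 1, sent cp 1 → ok
Exactly one row (r1) and one column (c1) fail → the flipped bit is at their intersection.

row 1, column 1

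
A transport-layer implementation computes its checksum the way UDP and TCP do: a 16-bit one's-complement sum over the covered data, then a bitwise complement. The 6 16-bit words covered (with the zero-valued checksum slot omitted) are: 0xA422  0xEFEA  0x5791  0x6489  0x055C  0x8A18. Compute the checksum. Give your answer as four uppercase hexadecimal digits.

2063

One's-complement addition (fold any carry out of bit 15 back into bit 0):
  0xA422 + 0xEFEA = 0x1940C → wrap carry → 0x940D
  0x940D + 0x5791 = 0x0EB9E
  0xEB9E + 0x6489 = 0x15027 → wrap carry → 0x5028
  0x5028 + 0x055C = 0x05584
  0x5584 + 0x8A18 = 0x0DF9C
One's-complement sum = 0xDF9C.
Checksum = ~0xDF9C & 0xFFFF = 0x2063.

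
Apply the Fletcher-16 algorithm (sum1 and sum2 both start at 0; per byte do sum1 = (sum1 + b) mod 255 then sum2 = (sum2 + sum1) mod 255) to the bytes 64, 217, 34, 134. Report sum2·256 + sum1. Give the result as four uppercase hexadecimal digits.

Running sums (mod 255):
  after byte 0 (64): sum1=64, sum2=64
  after byte 1 (217): sum1=26, sum2=90
  after byte 2 (34): sum1=60, sum2=150
  after byte 3 (134): sum1=194, sum2=89
Checksum = sum2·256 + sum1 = 89·256 + 194 = 22978 = 0x59C2.

59C2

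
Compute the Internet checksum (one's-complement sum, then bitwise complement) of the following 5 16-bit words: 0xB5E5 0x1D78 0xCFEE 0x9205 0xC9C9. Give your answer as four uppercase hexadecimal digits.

00E4

One's-complement addition (fold any carry out of bit 15 back into bit 0):
  0xB5E5 + 0x1D78 = 0x0D35D
  0xD35D + 0xCFEE = 0x1A34B → wrap carry → 0xA34C
  0xA34C + 0x9205 = 0x13551 → wrap carry → 0x3552
  0x3552 + 0xC9C9 = 0x0FF1B
One's-complement sum = 0xFF1B.
Checksum = ~0xFF1B & 0xFFFF = 0x00E4.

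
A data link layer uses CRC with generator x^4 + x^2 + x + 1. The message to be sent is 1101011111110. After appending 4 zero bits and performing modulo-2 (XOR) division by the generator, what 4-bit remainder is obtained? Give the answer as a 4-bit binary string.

Append 4 zeros: 11010111111100000. Divide by 10111 (XOR where the leading bit is 1):
  pos 0: 11010 XOR 10111 = 01101
  pos 1: 11011 XOR 10111 = 01100
  pos 2: 11001 XOR 10111 = 01110
  pos 3: 11101 XOR 10111 = 01010
  pos 4: 10101 XOR 10111 = 00010
  pos 7: 10111 XOR 10111 = 00000
Remainder (last 4 bits) = 0000. This is the CRC / FCS.

0000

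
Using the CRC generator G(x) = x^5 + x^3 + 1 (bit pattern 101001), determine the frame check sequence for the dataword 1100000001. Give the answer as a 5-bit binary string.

Append 5 zeros: 110000000100000. Divide by 101001 (XOR where the leading bit is 1):
  pos 0: 110000 XOR 101001 = 011001
  pos 1: 110010 XOR 101001 = 011011
  pos 2: 110110 XOR 101001 = 011111
  pos 3: 111110 XOR 101001 = 010111
  pos 4: 101111 XOR 101001 = 000110
  pos 7: 110000 XOR 101001 = 011001
  pos 8: 110010 XOR 101001 = 011011
  pos 9: 110110 XOR 101001 = 011111
Remainder (last 5 bits) = 11111. This is the CRC / FCS.

11111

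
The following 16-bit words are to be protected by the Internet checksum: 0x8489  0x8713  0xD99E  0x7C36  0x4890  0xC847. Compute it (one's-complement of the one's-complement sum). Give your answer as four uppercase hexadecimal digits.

One's-complement addition (fold any carry out of bit 15 back into bit 0):
  0x8489 + 0x8713 = 0x10B9C → wrap carry → 0x0B9D
  0x0B9D + 0xD99E = 0x0E53B
  0xE53B + 0x7C36 = 0x16171 → wrap carry → 0x6172
  0x6172 + 0x4890 = 0x0AA02
  0xAA02 + 0xC847 = 0x17249 → wrap carry → 0x724A
One's-complement sum = 0x724A.
Checksum = ~0x724A & 0xFFFF = 0x8DB5.

8DB5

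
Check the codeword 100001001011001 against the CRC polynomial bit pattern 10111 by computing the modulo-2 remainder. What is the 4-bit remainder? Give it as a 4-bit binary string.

0000

Modulo-2 division of 100001001011001 by 10111:
  pos 0: 10000 XOR 10111 = 00111
  pos 2: 11110 XOR 10111 = 01001
  pos 3: 10010 XOR 10111 = 00101
  pos 5: 10110 XOR 10111 = 00001
  pos 9: 11100 XOR 10111 = 01011
  pos 10: 10111 XOR 10111 = 00000
Remainder = 0000 (zero — the frame passes the CRC check).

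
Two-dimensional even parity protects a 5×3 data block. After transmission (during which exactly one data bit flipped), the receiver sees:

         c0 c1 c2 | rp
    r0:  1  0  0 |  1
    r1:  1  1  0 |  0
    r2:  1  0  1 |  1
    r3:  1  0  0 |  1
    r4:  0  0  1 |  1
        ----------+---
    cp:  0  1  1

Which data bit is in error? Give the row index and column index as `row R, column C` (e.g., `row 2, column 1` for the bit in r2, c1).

row 2, column 2

Recompute each row's even parity and compare to rp:
  r0: data parity 1, sent rp 1 → ok
  r1: data parity 0, sent rp 0 → ok
  r2: data parity 0, sent rp 1 → mismatch
  r3: data parity 1, sent rp 1 → ok
  r4: data parity 1, sent rp 1 → ok
Recompute each column's even parity and compare to cp:
  c0: data parity 0, sent cp 0 → ok
  c1: data parity 1, sent cp 1 → ok
  c2: data parity 0, sent cp 1 → mismatch
Exactly one row (r2) and one column (c2) fail → the flipped bit is at their intersection.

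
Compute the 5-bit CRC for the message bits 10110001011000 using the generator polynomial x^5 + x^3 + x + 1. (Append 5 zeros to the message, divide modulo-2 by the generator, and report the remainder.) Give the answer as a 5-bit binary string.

10100

Append 5 zeros: 1011000101100000000. Divide by 101011 (XOR where the leading bit is 1):
  pos 0: 101100 XOR 101011 = 000111
  pos 3: 111010 XOR 101011 = 010001
  pos 4: 100011 XOR 101011 = 001000
  pos 6: 100010 XOR 101011 = 001001
  pos 8: 100100 XOR 101011 = 001111
  pos 10: 111100 XOR 101011 = 010111
  pos 11: 101110 XOR 101011 = 000101
Remainder (last 5 bits) = 10100. This is the CRC / FCS.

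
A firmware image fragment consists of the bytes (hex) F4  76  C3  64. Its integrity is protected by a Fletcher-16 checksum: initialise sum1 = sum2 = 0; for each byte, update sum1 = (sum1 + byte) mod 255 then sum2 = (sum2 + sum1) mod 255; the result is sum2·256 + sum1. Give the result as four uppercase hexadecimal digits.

Running sums (mod 255):
  after byte 0 (F4): sum1=244, sum2=244
  after byte 1 (76): sum1=107, sum2=96
  after byte 2 (C3): sum1=47, sum2=143
  after byte 3 (64): sum1=147, sum2=35
Checksum = sum2·256 + sum1 = 35·256 + 147 = 9107 = 0x2393.

2393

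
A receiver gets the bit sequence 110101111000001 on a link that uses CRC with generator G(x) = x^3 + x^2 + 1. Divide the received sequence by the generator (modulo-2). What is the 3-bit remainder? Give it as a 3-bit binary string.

Modulo-2 division of 110101111000001 by 1101:
  pos 0: 1101 XOR 1101 = 0000
  pos 5: 1111 XOR 1101 = 0010
  pos 7: 1000 XOR 1101 = 0101
  pos 8: 1010 XOR 1101 = 0111
  pos 9: 1110 XOR 1101 = 0011
  pos 11: 1101 XOR 1101 = 0000
Remainder = 000 (zero — the frame passes the CRC check).

000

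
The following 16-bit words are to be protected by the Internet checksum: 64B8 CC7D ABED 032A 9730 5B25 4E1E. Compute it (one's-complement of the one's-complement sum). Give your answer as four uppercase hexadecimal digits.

DF3D

One's-complement addition (fold any carry out of bit 15 back into bit 0):
  0x64B8 + 0xCC7D = 0x13135 → wrap carry → 0x3136
  0x3136 + 0xABED = 0x0DD23
  0xDD23 + 0x032A = 0x0E04D
  0xE04D + 0x9730 = 0x1777D → wrap carry → 0x777E
  0x777E + 0x5B25 = 0x0D2A3
  0xD2A3 + 0x4E1E = 0x120C1 → wrap carry → 0x20C2
One's-complement sum = 0x20C2.
Checksum = ~0x20C2 & 0xFFFF = 0xDF3D.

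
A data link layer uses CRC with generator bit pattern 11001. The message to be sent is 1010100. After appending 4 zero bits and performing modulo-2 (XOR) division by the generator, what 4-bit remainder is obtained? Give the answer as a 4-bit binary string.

Append 4 zeros: 10101000000. Divide by 11001 (XOR where the leading bit is 1):
  pos 0: 10101 XOR 11001 = 01100
  pos 1: 11000 XOR 11001 = 00001
  pos 5: 10000 XOR 11001 = 01001
  pos 6: 10010 XOR 11001 = 01011
Remainder (last 4 bits) = 1011. This is the CRC / FCS.

1011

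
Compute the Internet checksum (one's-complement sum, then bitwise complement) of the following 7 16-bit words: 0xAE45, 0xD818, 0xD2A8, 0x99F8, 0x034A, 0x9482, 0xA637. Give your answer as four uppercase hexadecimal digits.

One's-complement addition (fold any carry out of bit 15 back into bit 0):
  0xAE45 + 0xD818 = 0x1865D → wrap carry → 0x865E
  0x865E + 0xD2A8 = 0x15906 → wrap carry → 0x5907
  0x5907 + 0x99F8 = 0x0F2FF
  0xF2FF + 0x034A = 0x0F649
  0xF649 + 0x9482 = 0x18ACB → wrap carry → 0x8ACC
  0x8ACC + 0xA637 = 0x13103 → wrap carry → 0x3104
One's-complement sum = 0x3104.
Checksum = ~0x3104 & 0xFFFF = 0xCEFB.

CEFB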